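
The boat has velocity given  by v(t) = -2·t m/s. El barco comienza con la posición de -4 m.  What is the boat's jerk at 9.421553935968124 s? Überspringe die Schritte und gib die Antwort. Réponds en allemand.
j(9.421553935968124) = 0.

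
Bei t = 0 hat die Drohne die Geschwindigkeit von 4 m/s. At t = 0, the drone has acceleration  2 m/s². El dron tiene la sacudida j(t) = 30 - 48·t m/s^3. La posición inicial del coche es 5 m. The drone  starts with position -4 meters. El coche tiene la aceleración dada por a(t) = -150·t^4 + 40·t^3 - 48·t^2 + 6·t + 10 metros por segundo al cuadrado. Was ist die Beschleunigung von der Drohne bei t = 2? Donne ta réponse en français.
En partant du jerk j(t) = 30 - 48·t, nous prenons 1 primitive. En intégrant le jerk et en utilisant la condition initiale a(0) = 2, nous obtenons a(t) = -24·t^2 + 30·t + 2. Nous avons l'accélération a(t) = -24·t^2 + 30·t + 2. En substituant t = 2: a(2) = -34.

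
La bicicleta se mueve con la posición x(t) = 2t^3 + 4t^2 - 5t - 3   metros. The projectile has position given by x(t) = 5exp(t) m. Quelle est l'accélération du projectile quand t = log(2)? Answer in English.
To solve this, we need to take 2 derivatives of our position equation x(t) = 5·exp(t). The derivative of position gives velocity: v(t) = 5·exp(t). Differentiating velocity, we get acceleration: a(t) = 5·exp(t). From the given acceleration equation a(t) = 5·exp(t), we substitute t = log(2) to get a = 10.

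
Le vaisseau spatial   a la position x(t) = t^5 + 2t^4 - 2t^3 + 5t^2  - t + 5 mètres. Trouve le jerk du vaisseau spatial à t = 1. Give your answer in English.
We must differentiate our position equation x(t) = t^5 + 2·t^4 - 2·t^3 + 5·t^2 - t + 5 3 times. The derivative of position gives velocity: v(t) = 5·t^4 + 8·t^3 - 6·t^2 + 10·t - 1. The derivative of velocity gives acceleration: a(t) = 20·t^3 + 24·t^2 - 12·t + 10. The derivative of acceleration gives jerk: j(t) = 60·t^2 + 48·t - 12. Using j(t) = 60·t^2 + 48·t - 12 and substituting t = 1, we find j = 96.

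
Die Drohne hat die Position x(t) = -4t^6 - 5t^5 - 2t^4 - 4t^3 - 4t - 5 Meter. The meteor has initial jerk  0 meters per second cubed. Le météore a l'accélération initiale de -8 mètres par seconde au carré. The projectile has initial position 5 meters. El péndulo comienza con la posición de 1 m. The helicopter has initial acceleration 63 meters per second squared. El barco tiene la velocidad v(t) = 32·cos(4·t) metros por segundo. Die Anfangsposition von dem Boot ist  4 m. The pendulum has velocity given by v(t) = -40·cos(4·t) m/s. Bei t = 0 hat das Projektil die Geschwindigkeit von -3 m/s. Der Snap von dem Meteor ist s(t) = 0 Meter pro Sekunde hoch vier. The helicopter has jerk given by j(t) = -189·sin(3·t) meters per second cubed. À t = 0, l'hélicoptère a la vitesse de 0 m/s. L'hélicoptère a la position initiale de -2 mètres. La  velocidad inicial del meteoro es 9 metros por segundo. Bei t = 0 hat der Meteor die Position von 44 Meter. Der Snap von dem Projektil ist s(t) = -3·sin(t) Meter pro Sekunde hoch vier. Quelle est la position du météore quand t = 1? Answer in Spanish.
Partiendo del snap s(t) = 0, tomamos 4 integrales. La antiderivada del snap, con j(0) = 0, da la sacudida: j(t) = 0. La antiderivada de la sacudida es la aceleración. Usando a(0) = -8, obtenemos a(t) = -8. La integral de la aceleración, con v(0) = 9, da la velocidad: v(t) = 9 - 8·t. Tomando ∫v(t)dt y aplicando x(0) = 44, encontramos x(t) = -4·t^2 + 9·t + 44. Usando x(t) = -4·t^2 + 9·t + 44 y sustituyendo t = 1, encontramos x = 49.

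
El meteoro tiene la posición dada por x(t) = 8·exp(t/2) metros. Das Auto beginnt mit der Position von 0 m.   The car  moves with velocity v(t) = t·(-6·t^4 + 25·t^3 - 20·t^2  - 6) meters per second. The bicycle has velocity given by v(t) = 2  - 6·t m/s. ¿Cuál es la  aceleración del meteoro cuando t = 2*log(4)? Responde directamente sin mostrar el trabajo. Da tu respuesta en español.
La respuesta es 8.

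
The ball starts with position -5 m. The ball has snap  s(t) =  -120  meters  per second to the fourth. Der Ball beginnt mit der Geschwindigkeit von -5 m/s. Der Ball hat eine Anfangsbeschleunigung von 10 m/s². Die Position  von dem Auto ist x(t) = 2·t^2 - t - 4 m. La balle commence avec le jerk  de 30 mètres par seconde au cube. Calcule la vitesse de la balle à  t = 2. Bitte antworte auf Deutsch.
Wir müssen unsere Gleichung für den Snap s(t) = -120 3-mal integrieren. Die Stammfunktion von dem Snap ist der Ruck. Mit j(0) = 30 erhalten wir j(t) = 30 - 120·t. Die Stammfunktion von dem Ruck ist die Beschleunigung. Mit a(0) = 10 erhalten wir a(t) = -60·t^2 + 30·t + 10. Mit ∫a(t)dt und Anwendung von v(0) = -5, finden wir v(t) = -20·t^3 + 15·t^2 + 10·t - 5. Aus der Gleichung für die Geschwindigkeit v(t) = -20·t^3 + 15·t^2 + 10·t - 5, setzen wir t = 2 ein und erhalten v = -85.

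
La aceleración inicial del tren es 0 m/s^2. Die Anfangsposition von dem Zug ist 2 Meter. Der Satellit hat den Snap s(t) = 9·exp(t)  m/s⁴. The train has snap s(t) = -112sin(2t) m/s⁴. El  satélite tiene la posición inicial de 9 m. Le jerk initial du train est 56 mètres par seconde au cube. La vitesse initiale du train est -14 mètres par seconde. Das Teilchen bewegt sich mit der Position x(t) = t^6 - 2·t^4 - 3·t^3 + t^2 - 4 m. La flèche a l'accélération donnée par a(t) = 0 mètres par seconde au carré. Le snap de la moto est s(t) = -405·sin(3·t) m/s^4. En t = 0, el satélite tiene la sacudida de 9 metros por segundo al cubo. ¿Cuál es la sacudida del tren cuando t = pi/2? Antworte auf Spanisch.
Partiendo del snap s(t) = -112·sin(2·t), tomamos 1 antiderivada. Integrando el snap y usando la condición inicial j(0) = 56, obtenemos j(t) = 56·cos(2·t). Usando j(t) = 56·cos(2·t) y sustituyendo t = pi/2, encontramos j = -56.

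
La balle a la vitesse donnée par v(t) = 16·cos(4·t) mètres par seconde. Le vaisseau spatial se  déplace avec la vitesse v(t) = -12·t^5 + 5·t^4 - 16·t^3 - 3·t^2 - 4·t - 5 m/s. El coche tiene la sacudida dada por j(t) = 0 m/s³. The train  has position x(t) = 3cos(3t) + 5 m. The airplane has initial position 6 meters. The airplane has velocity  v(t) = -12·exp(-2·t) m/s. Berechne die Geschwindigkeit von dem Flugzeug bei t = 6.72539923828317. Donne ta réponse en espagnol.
Tenemos la velocidad v(t) = -12·exp(-2·t). Sustituyendo t = 6.72539923828317: v(6.72539923828317) = -0.0000172811918048548.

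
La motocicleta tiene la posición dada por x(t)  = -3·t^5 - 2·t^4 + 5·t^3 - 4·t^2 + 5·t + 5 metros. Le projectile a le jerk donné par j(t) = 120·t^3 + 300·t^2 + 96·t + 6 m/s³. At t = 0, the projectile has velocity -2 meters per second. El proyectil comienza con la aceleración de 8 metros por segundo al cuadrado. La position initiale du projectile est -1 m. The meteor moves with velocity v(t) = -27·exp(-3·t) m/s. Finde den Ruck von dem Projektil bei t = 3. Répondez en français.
Nous avons le jerk j(t) = 120·t^3 + 300·t^2 + 96·t + 6. En substituant t = 3: j(3) = 6234.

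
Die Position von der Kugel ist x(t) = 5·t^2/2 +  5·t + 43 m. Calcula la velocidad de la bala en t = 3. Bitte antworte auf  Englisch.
We must differentiate our position equation x(t) = 5·t^2/2 + 5·t + 43 1 time. The derivative of position gives velocity: v(t) = 5·t + 5. From the given velocity equation v(t) = 5·t + 5, we substitute t = 3 to get v = 20.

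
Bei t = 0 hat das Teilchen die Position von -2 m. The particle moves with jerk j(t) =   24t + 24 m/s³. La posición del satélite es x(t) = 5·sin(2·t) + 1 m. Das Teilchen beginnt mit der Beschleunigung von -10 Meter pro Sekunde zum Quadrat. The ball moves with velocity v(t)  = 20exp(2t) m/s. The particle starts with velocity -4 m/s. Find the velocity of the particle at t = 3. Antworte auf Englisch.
To find the answer, we compute 2 antiderivatives of j(t) = 24·t + 24. The integral of jerk, with a(0) = -10, gives acceleration: a(t) = 12·t^2 + 24·t - 10. Integrating acceleration and using the initial condition v(0) = -4, we get v(t) = 4·t^3 + 12·t^2 - 10·t - 4. Using v(t) = 4·t^3 + 12·t^2 - 10·t - 4 and substituting t = 3, we find v = 182.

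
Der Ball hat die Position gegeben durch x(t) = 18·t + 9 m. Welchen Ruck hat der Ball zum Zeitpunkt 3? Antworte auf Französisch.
Pour résoudre ceci, nous devons prendre 3 dérivées de notre équation de la position x(t) = 18·t + 9. En prenant d/dt de x(t), nous trouvons v(t) = 18. En prenant d/dt de v(t), nous trouvons a(t) = 0. La dérivée de l'accélération donne le jerk: j(t) = 0. En utilisant j(t) = 0 et en substituant t = 3, nous trouvons j = 0.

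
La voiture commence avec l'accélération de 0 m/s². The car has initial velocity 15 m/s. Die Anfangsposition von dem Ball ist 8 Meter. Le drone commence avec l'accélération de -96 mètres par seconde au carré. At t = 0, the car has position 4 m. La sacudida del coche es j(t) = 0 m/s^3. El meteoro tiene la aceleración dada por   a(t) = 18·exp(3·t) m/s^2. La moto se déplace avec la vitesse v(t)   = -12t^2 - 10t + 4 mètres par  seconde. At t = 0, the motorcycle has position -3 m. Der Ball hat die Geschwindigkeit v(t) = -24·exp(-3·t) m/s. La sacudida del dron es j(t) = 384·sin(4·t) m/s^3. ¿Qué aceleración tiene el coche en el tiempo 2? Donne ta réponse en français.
En partant du jerk j(t) = 0, nous prenons 1 primitive. La primitive du jerk, avec a(0) = 0, donne l'accélération: a(t) = 0. De l'équation de l'accélération a(t) = 0, nous substituons t = 2 pour obtenir a = 0.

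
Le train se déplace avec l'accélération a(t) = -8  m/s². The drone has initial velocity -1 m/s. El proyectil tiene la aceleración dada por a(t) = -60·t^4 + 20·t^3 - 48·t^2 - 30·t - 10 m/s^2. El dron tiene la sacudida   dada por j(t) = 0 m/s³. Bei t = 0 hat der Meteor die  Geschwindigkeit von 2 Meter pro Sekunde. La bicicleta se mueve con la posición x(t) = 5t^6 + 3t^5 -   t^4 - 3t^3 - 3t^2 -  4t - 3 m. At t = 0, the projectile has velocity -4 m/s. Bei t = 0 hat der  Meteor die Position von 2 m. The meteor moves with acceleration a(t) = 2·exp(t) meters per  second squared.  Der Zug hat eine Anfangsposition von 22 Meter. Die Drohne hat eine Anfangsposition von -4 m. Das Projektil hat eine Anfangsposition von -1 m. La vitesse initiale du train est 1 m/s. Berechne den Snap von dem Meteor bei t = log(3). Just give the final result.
Bei t = log(3), s = 6.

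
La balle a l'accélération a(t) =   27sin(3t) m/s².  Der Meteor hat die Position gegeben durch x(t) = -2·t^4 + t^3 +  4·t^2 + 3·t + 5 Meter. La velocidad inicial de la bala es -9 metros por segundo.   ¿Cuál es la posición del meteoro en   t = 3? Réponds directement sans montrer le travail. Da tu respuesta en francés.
La position à t = 3 est x = -85.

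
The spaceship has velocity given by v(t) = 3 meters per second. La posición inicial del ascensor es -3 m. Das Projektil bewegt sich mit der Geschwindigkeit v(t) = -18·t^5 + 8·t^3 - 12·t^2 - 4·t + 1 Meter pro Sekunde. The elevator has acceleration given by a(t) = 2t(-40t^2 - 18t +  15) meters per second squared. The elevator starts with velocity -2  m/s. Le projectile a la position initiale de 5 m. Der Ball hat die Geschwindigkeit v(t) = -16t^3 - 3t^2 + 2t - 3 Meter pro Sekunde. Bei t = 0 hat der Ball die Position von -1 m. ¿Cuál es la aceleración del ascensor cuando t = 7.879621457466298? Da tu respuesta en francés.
En utilisant a(t) = 2·t·(-40·t^2 - 18·t + 15) et en substituant t = 7.879621457466298, nous trouvons a = -41137.4637333757.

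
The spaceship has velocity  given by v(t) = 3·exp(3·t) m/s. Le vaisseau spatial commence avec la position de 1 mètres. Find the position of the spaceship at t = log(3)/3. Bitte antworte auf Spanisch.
Necesitamos integrar nuestra ecuación de la velocidad v(t) = 3·exp(3·t) 1 vez. Integrando la velocidad y usando la condición inicial x(0) = 1, obtenemos x(t) = exp(3·t). Usando x(t) = exp(3·t) y sustituyendo t = log(3)/3, encontramos x = 3.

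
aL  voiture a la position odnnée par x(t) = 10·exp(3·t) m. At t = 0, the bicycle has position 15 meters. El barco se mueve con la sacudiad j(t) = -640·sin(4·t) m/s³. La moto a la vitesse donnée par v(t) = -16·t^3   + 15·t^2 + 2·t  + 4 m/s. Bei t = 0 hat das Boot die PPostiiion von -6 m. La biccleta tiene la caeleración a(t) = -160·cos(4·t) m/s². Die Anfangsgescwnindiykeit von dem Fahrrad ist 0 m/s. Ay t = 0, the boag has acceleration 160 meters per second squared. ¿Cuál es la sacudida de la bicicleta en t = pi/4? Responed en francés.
Nous devons dériver notre équation de l'accélération a(t) = -160·cos(4·t) 1 fois. La dérivée de l'accélération donne le jerk: j(t) = 640·sin(4·t). En utilisant j(t) = 640·sin(4·t) et en substituant t = pi/4, nous trouvons j = 0.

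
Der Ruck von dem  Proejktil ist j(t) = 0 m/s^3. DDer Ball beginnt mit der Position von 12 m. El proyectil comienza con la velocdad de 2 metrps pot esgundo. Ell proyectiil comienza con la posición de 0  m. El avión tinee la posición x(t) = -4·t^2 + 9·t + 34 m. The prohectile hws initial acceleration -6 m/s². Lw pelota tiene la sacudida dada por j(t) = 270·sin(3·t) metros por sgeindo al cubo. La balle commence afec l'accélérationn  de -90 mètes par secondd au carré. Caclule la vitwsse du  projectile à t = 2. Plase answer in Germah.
Wir müssen unsere Gleichung für den Ruck j(t) = 0 2-mal integrieren. Durch Integration von dem Ruck und Verwendung der Anfangsbedingung a(0) = -6, erhalten wir a(t) = -6. Die Stammfunktion von der Beschleunigung ist die Geschwindigkeit. Mit v(0) = 2 erhalten wir v(t) = 2 - 6·t. Mit v(t) = 2 - 6·t und Einsetzen von t = 2, finden wir v = -10.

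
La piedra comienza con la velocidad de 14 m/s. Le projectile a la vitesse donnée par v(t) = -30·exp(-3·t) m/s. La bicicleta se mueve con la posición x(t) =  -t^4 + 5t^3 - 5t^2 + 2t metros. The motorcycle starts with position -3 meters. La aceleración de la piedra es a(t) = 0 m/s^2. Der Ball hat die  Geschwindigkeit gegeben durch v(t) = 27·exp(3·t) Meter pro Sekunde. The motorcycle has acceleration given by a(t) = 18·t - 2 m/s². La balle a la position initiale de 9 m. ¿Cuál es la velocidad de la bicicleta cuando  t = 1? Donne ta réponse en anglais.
We must differentiate our position equation x(t) = -t^4 + 5·t^3 - 5·t^2 + 2·t 1 time. Taking d/dt of x(t), we find v(t) = -4·t^3 + 15·t^2 - 10·t + 2. We have velocity v(t) = -4·t^3 + 15·t^2 - 10·t + 2. Substituting t = 1: v(1) = 3.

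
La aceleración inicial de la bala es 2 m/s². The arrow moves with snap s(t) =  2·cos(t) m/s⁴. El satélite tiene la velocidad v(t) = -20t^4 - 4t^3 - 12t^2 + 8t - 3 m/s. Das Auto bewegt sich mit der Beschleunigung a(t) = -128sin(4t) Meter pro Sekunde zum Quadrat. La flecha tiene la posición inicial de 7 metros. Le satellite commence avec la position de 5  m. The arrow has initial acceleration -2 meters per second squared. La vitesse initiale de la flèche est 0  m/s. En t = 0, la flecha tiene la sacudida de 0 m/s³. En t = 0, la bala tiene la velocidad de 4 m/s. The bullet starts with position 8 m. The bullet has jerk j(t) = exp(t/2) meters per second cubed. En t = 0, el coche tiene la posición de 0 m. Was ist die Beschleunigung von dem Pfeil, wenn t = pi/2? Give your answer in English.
We must find the integral of our snap equation s(t) = 2·cos(t) 2 times. Finding the integral of s(t) and using j(0) = 0: j(t) = 2·sin(t). The integral of jerk, with a(0) = -2, gives acceleration: a(t) = -2·cos(t). We have acceleration a(t) = -2·cos(t). Substituting t = pi/2: a(pi/2) = 0.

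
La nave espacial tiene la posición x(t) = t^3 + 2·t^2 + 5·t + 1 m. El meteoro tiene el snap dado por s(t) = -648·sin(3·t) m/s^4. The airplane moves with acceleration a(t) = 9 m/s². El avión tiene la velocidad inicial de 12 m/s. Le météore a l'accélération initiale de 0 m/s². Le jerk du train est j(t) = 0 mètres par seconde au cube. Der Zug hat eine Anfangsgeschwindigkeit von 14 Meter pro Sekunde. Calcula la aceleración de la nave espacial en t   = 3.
Para resolver esto, necesitamos tomar 2 derivadas de nuestra ecuación de la posición x(t) = t^3 + 2·t^2 + 5·t + 1. La derivada de la posición da la velocidad: v(t) = 3·t^2 + 4·t + 5. Derivando la velocidad, obtenemos la aceleración: a(t) = 6·t + 4. Usando a(t) = 6·t + 4 y sustituyendo t = 3, encontramos a = 22.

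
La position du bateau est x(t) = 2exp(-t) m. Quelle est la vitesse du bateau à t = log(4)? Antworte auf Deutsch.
Wir müssen unsere Gleichung für die Position x(t) = 2·exp(-t) 1-mal ableiten. Die Ableitung von der Position ergibt die Geschwindigkeit: v(t) = -2·exp(-t). Mit v(t) = -2·exp(-t) und Einsetzen von t = log(4), finden wir v = -1/2.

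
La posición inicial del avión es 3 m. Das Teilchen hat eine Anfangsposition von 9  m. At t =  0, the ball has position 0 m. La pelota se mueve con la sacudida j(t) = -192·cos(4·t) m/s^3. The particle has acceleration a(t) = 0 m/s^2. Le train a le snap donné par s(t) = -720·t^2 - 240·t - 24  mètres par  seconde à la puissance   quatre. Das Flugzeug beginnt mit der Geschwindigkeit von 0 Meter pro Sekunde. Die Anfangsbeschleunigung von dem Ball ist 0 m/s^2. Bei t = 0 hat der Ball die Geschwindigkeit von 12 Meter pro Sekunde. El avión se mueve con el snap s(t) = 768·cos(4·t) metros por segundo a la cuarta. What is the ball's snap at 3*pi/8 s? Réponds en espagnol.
Para resolver esto, necesitamos tomar 1 derivada de nuestra ecuación de la sacudida j(t) = -192·cos(4·t). Tomando d/dt de j(t), encontramos s(t) = 768·sin(4·t). Usando s(t) = 768·sin(4·t) y sustituyendo t = 3*pi/8, encontramos s = -768.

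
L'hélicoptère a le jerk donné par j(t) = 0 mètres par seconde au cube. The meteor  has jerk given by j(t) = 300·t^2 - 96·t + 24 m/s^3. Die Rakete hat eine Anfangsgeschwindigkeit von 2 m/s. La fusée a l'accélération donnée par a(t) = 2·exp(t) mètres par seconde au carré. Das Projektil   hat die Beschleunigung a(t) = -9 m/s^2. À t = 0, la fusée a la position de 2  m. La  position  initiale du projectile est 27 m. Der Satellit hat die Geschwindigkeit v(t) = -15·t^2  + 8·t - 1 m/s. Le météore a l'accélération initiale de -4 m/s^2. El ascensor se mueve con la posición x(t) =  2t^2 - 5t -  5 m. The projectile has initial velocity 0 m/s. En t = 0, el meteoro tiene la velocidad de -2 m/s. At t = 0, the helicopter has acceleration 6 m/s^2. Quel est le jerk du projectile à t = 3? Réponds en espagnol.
Para resolver esto, necesitamos tomar 1 derivada de nuestra ecuación de la aceleración a(t) = -9. La derivada de la aceleración da la sacudida: j(t) = 0. Tenemos la sacudida j(t) = 0. Sustituyendo t = 3: j(3) = 0.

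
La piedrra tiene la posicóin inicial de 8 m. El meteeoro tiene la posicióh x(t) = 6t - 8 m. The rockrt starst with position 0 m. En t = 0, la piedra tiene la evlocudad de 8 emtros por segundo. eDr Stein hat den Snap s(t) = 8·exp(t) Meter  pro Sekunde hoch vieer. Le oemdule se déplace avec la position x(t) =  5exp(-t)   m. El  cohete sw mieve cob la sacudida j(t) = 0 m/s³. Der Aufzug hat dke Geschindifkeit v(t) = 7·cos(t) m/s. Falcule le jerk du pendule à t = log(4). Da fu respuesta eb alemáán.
Wir müssen unsere Gleichung für die Position x(t) = 5·exp(-t) 3-mal ableiten. Durch Ableiten von der Position erhalten wir die Geschwindigkeit: v(t) = -5·exp(-t). Die Ableitung von der Geschwindigkeit ergibt die Beschleunigung: a(t) = 5·exp(-t). Mit d/dt von a(t) finden wir j(t) = -5·exp(-t). Wir haben den Ruck j(t) = -5·exp(-t). Durch Einsetzen von t = log(4): j(log(4)) = -5/4.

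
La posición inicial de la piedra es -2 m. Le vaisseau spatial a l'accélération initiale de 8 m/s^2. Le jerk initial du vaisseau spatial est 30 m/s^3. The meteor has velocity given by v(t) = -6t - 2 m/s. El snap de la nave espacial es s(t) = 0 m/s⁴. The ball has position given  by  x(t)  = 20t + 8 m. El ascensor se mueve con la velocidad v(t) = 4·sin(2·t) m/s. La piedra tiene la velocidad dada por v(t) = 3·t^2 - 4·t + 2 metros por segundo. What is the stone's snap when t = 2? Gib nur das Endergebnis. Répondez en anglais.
The snap at t = 2 is s = 0.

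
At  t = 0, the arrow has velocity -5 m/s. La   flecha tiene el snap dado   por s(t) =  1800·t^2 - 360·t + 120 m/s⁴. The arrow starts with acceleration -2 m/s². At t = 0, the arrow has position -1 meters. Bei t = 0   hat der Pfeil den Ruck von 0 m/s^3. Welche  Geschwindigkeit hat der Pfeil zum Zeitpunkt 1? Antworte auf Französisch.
Nous devons intégrer notre équation du snap s(t) = 1800·t^2 - 360·t + 120 3 fois. En prenant ∫s(t)dt et en appliquant j(0) = 0, nous trouvons j(t) = 60·t·(10·t^2 - 3·t + 2). En prenant ∫j(t)dt et en appliquant a(0) = -2, nous trouvons a(t) = 150·t^4 - 60·t^3 + 60·t^2 - 2. La primitive de l'accélération est la vitesse. En utilisant v(0) = -5, nous obtenons v(t) = 30·t^5 - 15·t^4 + 20·t^3 - 2·t - 5. De l'équation de la vitesse v(t) = 30·t^5 - 15·t^4 + 20·t^3 - 2·t - 5, nous substituons t = 1 pour obtenir v = 28.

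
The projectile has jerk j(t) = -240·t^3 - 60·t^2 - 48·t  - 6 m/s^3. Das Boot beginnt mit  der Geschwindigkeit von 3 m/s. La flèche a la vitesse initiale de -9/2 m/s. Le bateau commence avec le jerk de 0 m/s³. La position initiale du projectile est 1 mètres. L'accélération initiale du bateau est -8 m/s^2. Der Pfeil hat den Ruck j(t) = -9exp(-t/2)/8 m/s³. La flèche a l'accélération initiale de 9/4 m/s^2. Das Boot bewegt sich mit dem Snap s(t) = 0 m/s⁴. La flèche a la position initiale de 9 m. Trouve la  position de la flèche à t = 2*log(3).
Nous devons trouver l'intégrale de notre équation du jerk j(t) = -9·exp(-t/2)/8 3 fois. En prenant ∫j(t)dt et en appliquant a(0) = 9/4, nous trouvons a(t) = 9·exp(-t/2)/4. La primitive de l'accélération est la vitesse. En utilisant v(0) = -9/2, nous obtenons v(t) = -9·exp(-t/2)/2. En intégrant la vitesse et en utilisant la condition initiale x(0) = 9, nous obtenons x(t) = 9·exp(-t/2). De l'équation de la position x(t) = 9·exp(-t/2), nous substituons t = 2*log(3) pour obtenir x = 3.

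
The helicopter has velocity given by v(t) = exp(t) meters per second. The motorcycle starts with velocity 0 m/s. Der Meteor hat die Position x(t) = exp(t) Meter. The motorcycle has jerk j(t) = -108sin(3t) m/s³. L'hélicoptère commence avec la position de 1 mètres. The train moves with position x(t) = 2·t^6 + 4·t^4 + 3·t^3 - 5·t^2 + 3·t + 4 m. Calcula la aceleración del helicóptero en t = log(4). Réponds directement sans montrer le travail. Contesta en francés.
L'accélération à t = log(4) est a = 4.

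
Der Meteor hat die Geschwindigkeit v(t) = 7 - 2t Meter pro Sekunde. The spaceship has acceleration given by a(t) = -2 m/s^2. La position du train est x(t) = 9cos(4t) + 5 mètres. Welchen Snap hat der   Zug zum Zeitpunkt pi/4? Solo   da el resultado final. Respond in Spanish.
La respuesta es -2304.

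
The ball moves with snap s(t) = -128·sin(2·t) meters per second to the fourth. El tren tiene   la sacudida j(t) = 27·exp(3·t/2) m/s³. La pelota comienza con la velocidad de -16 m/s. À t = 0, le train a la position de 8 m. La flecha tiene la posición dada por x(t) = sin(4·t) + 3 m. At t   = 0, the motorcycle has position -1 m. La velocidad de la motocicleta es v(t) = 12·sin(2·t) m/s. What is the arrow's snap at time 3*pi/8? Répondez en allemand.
Um dies zu lösen, müssen wir 4 Ableitungen unserer Gleichung für die Position x(t) = sin(4·t) + 3 nehmen. Mit d/dt von x(t) finden wir v(t) = 4·cos(4·t). Die Ableitung von der Geschwindigkeit ergibt die Beschleunigung: a(t) = -16·sin(4·t). Durch Ableiten von der Beschleunigung erhalten wir den Ruck: j(t) = -64·cos(4·t). Durch Ableiten von dem Ruck erhalten wir den Snap: s(t) = 256·sin(4·t). Mit s(t) = 256·sin(4·t) und Einsetzen von t = 3*pi/8, finden wir s = -256.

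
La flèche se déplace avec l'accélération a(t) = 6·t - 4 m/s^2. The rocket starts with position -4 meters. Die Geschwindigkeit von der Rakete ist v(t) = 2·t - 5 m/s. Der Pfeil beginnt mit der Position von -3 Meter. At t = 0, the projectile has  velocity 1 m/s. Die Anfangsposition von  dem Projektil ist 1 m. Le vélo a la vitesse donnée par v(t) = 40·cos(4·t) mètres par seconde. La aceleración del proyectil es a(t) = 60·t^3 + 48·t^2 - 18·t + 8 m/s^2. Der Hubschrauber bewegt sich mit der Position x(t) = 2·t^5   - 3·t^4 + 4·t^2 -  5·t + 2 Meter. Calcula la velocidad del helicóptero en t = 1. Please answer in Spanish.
Partiendo de la posición x(t) = 2·t^5 - 3·t^4 + 4·t^2 - 5·t + 2, tomamos 1 derivada. Tomando d/dt de x(t), encontramos v(t) = 10·t^4 - 12·t^3 + 8·t - 5. De la ecuación de la velocidad v(t) = 10·t^4 - 12·t^3 + 8·t - 5, sustituimos t = 1 para obtener v = 1.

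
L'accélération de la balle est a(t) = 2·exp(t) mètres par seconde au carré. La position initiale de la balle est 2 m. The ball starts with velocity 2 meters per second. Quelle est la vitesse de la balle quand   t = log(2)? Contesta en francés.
Nous devons intégrer notre équation de l'accélération a(t) = 2·exp(t) 1 fois. La primitive de l'accélération, avec v(0) = 2, donne la vitesse: v(t) = 2·exp(t). De l'équation de la vitesse v(t) = 2·exp(t), nous substituons t = log(2) pour obtenir v = 4.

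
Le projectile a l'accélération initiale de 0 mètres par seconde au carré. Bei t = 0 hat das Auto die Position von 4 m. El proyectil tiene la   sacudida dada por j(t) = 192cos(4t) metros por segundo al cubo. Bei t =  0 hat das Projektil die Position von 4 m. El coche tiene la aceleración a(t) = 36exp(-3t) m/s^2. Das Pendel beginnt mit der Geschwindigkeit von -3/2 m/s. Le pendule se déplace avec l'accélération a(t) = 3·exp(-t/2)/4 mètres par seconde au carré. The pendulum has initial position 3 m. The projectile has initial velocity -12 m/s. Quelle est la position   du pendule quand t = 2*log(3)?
Nous devons intégrer notre équation de l'accélération a(t) = 3·exp(-t/2)/4 2 fois. En prenant ∫a(t)dt et en appliquant v(0) = -3/2, nous trouvons v(t) = -3·exp(-t/2)/2. En prenant ∫v(t)dt et en appliquant x(0) = 3, nous trouvons x(t) = 3·exp(-t/2). Nous avons la position x(t) = 3·exp(-t/2). En substituant t = 2*log(3): x(2*log(3)) = 1.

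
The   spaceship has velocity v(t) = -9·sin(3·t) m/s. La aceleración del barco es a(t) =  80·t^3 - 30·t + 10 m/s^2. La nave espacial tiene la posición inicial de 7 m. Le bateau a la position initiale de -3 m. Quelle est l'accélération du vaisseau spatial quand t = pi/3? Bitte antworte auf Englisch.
Starting from velocity v(t) = -9·sin(3·t), we take 1 derivative. Taking d/dt of v(t), we find a(t) = -27·cos(3·t). Using a(t) = -27·cos(3·t) and substituting t = pi/3, we find a = 27.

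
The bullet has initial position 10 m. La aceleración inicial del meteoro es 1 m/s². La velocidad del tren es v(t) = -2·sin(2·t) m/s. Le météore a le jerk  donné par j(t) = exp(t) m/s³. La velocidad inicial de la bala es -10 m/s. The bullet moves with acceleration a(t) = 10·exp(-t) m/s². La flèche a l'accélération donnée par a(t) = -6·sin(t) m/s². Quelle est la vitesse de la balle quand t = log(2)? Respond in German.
Wir müssen das Integral unserer Gleichung für die Beschleunigung a(t) = 10·exp(-t) 1-mal finden. Durch Integration von der Beschleunigung und Verwendung der Anfangsbedingung v(0) = -10, erhalten wir v(t) = -10·exp(-t). Mit v(t) = -10·exp(-t) und Einsetzen von t = log(2), finden wir v = -5.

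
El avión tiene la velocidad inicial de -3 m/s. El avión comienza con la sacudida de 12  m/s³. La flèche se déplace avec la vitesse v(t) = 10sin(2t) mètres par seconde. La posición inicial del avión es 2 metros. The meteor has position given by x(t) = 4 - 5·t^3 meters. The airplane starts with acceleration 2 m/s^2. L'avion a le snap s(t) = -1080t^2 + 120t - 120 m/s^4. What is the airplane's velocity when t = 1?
We must find the integral of our snap equation s(t) = -1080·t^2 + 120·t - 120 3 times. Taking ∫s(t)dt and applying j(0) = 12, we find j(t) = -360·t^3 + 60·t^2 - 120·t + 12. The antiderivative of jerk, with a(0) = 2, gives acceleration: a(t) = -90·t^4 + 20·t^3 - 60·t^2 + 12·t + 2. Taking ∫a(t)dt and applying v(0) = -3, we find v(t) = -18·t^5 + 5·t^4 - 20·t^3 + 6·t^2 + 2·t - 3. From the given velocity equation v(t) = -18·t^5 + 5·t^4 - 20·t^3 + 6·t^2 + 2·t - 3, we substitute t = 1 to get v = -28.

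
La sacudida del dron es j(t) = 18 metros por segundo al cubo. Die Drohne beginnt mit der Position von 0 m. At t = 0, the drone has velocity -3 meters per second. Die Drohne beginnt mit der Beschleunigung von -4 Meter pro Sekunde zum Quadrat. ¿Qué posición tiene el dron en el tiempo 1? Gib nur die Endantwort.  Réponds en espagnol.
La respuesta es -2.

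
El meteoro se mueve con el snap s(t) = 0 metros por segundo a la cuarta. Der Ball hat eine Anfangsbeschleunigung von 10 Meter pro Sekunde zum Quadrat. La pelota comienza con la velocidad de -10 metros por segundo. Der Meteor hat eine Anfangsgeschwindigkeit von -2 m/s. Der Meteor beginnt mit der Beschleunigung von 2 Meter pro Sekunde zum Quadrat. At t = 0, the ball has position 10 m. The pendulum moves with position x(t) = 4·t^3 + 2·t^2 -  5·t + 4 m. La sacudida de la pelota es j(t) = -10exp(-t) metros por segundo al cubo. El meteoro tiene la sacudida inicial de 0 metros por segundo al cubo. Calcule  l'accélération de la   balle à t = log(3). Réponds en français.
Nous devons intégrer notre équation du jerk j(t) = -10·exp(-t) 1 fois. En prenant ∫j(t)dt et en appliquant a(0) = 10, nous trouvons a(t) = 10·exp(-t). De l'équation de l'accélération a(t) = 10·exp(-t), nous substituons t = log(3) pour obtenir a = 10/3.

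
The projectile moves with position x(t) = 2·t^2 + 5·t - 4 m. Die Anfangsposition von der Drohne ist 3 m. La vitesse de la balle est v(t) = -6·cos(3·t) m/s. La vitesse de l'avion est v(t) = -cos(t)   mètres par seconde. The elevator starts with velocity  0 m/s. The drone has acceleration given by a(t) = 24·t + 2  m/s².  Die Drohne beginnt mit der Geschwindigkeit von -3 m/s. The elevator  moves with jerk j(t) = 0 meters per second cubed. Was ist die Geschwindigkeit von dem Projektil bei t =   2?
Ausgehend von der Position x(t) = 2·t^2 + 5·t - 4, nehmen wir 1 Ableitung. Mit d/dt von x(t) finden wir v(t) = 4·t + 5. Mit v(t) = 4·t + 5 und Einsetzen von t = 2, finden wir v = 13.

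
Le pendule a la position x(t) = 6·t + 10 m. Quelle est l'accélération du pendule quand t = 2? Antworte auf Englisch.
We must differentiate our position equation x(t) = 6·t + 10 2 times. The derivative of position gives velocity: v(t) = 6. Differentiating velocity, we get acceleration: a(t) = 0. From the given acceleration equation a(t) = 0, we substitute t = 2 to get a = 0.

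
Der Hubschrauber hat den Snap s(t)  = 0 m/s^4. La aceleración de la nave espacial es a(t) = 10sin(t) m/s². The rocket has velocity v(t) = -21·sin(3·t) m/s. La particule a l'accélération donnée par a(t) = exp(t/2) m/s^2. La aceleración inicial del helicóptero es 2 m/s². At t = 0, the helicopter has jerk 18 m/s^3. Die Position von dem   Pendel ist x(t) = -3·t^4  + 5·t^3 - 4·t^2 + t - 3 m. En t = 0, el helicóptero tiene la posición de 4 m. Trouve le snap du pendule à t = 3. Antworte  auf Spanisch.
Debemos derivar nuestra ecuación de la posición x(t) = -3·t^4 + 5·t^3 - 4·t^2 + t - 3 4 veces. Derivando la posición, obtenemos la velocidad: v(t) = -12·t^3 + 15·t^2 - 8·t + 1. La derivada de la velocidad da la aceleración: a(t) = -36·t^2 + 30·t - 8. Derivando la aceleración, obtenemos la sacudida: j(t) = 30 - 72·t. Derivando la sacudida, obtenemos el snap: s(t) = -72. Usando s(t) = -72 y sustituyendo t = 3, encontramos s = -72.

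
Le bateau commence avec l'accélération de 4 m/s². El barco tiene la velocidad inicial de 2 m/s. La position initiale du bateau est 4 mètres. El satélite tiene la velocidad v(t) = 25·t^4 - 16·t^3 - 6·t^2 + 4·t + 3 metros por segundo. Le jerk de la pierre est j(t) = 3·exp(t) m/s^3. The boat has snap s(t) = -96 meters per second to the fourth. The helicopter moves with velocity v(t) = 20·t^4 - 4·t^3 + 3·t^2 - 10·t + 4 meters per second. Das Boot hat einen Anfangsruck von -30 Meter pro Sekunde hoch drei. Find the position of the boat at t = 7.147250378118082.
To find the answer, we compute 4 antiderivatives of s(t) = -96. The antiderivative of snap is jerk. Using j(0) = -30, we get j(t) = -96·t - 30. Finding the antiderivative of j(t) and using a(0) = 4: a(t) = -48·t^2 - 30·t + 4. Finding the integral of a(t) and using v(0) = 2: v(t) = -16·t^3 - 15·t^2 + 4·t + 2. Taking ∫v(t)dt and applying x(0) = 4, we find x(t) = -4·t^4 - 5·t^3 + 2·t^2 + 2·t + 4. From the given position equation x(t) = -4·t^4 - 5·t^3 + 2·t^2 + 2·t + 4, we substitute t = 7.147250378118082 to get x = -12143.0291675855.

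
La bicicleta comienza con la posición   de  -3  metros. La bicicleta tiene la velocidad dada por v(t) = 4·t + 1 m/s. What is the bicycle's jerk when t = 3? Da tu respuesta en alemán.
Um dies zu lösen, müssen wir 2 Ableitungen unserer Gleichung für die Geschwindigkeit v(t) = 4·t + 1 nehmen. Mit d/dt von v(t) finden wir a(t) = 4. Mit d/dt von a(t) finden wir j(t) = 0. Mit j(t) = 0 und Einsetzen von t = 3, finden wir j = 0.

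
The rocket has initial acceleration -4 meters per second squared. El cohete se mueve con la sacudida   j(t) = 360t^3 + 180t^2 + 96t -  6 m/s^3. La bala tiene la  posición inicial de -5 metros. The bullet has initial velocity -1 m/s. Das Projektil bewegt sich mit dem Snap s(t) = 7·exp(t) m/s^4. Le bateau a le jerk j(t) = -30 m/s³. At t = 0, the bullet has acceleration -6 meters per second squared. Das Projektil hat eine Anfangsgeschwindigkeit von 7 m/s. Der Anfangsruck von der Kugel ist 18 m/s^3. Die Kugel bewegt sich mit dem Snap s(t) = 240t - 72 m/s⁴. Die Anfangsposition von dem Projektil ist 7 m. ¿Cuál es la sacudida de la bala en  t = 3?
Debemos encontrar la antiderivada de nuestra ecuación del snap s(t) = 240·t - 72 1 vez. La antiderivada del snap, con j(0) = 18, da la sacudida: j(t) = 120·t^2 - 72·t + 18. Tenemos la sacudida j(t) = 120·t^2 - 72·t + 18. Sustituyendo t = 3: j(3) = 882.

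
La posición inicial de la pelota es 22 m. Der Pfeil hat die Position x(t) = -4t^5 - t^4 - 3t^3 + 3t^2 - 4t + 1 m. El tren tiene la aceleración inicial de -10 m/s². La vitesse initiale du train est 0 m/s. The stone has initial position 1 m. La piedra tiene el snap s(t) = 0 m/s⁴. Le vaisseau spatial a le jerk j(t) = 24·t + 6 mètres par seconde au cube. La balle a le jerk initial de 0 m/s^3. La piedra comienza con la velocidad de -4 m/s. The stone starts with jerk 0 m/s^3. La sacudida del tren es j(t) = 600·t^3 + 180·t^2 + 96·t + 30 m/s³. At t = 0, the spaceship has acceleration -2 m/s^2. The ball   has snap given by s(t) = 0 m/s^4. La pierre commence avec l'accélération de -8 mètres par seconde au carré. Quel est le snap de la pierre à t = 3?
De l'équation du snap s(t) = 0, nous substituons t = 3 pour obtenir s = 0.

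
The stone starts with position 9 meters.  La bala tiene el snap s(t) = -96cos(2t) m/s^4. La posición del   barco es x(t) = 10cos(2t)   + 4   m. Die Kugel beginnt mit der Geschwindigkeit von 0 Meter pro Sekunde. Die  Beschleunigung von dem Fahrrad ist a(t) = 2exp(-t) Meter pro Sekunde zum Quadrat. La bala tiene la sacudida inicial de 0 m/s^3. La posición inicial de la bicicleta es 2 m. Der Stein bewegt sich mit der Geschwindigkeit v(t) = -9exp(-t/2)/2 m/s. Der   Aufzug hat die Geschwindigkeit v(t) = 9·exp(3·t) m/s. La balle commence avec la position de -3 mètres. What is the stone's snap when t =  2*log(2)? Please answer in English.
We must differentiate our velocity equation v(t) = -9·exp(-t/2)/2 3 times. Taking d/dt of v(t), we find a(t) = 9·exp(-t/2)/4. Differentiating acceleration, we get jerk: j(t) = -9·exp(-t/2)/8. The derivative of jerk gives snap: s(t) = 9·exp(-t/2)/16. Using s(t) = 9·exp(-t/2)/16 and substituting t = 2*log(2), we find s = 9/32.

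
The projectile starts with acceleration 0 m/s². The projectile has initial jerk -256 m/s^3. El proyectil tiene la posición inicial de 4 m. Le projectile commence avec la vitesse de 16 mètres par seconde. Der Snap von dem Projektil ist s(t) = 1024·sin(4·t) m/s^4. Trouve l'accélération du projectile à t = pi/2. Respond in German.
Wir müssen die Stammfunktion unserer Gleichung für den Snap s(t) = 1024·sin(4·t) 2-mal finden. Das Integral von dem Snap, mit j(0) = -256, ergibt den Ruck: j(t) = -256·cos(4·t). Das Integral von dem Ruck, mit a(0) = 0, ergibt die Beschleunigung: a(t) = -64·sin(4·t). Aus der Gleichung für die Beschleunigung a(t) = -64·sin(4·t), setzen wir t = pi/2 ein und erhalten a = 0.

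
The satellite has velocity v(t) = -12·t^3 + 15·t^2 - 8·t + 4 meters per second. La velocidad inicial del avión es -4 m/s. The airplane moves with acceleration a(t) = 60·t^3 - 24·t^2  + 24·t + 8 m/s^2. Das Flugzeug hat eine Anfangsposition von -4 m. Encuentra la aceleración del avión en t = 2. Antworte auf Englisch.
Using a(t) = 60·t^3 - 24·t^2 + 24·t + 8 and substituting t = 2, we find a = 440.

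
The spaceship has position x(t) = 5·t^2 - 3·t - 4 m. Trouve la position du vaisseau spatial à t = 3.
De l'équation de la position x(t) = 5·t^2 - 3·t - 4, nous substituons t = 3 pour obtenir x = 32.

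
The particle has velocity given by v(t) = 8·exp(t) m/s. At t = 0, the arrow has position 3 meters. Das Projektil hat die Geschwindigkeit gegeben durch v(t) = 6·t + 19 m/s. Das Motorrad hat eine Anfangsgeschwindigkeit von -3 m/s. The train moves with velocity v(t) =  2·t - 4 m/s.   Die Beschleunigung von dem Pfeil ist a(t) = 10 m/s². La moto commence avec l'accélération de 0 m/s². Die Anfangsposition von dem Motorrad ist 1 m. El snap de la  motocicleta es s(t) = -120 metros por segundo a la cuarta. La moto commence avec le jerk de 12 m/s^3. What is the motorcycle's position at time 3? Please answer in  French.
Nous devons trouver l'intégrale de notre équation du snap s(t) = -120 4 fois. En intégrant le snap et en utilisant la condition initiale j(0) = 12, nous obtenons j(t) = 12 - 120·t. En prenant ∫j(t)dt et en appliquant a(0) = 0, nous trouvons a(t) = 12·t·(1 - 5·t). La primitive de l'accélération, avec v(0) = -3, donne la vitesse: v(t) = -20·t^3 + 6·t^2 - 3. En intégrant la vitesse et en utilisant la condition initiale x(0) = 1, nous obtenons x(t) = -5·t^4 + 2·t^3 - 3·t + 1. De l'équation de la position x(t) = -5·t^4 + 2·t^3 - 3·t + 1, nous substituons t = 3 pour obtenir x = -359.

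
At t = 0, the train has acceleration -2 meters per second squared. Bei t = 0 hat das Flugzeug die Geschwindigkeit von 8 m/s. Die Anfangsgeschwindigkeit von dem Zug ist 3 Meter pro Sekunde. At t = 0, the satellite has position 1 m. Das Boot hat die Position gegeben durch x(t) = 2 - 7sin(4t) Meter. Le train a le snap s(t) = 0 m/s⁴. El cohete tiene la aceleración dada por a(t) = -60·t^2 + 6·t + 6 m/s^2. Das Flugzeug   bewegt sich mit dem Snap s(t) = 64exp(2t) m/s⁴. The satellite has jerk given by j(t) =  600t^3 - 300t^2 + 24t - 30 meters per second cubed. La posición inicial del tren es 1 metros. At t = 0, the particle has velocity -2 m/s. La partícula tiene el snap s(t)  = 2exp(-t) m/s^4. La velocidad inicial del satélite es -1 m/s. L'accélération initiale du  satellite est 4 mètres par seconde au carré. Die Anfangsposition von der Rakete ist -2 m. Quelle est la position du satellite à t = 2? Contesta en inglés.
Starting from jerk j(t) = 600·t^3 - 300·t^2 + 24·t - 30, we take 3 antiderivatives. Integrating jerk and using the initial condition a(0) = 4, we get a(t) = 150·t^4 - 100·t^3 + 12·t^2 - 30·t + 4. Integrating acceleration and using the initial condition v(0) = -1, we get v(t) = 30·t^5 - 25·t^4 + 4·t^3 - 15·t^2 + 4·t - 1. The antiderivative of velocity is position. Using x(0) = 1, we get x(t) = 5·t^6 - 5·t^5 + t^4 - 5·t^3 + 2·t^2 - t + 1. From the given position equation x(t) = 5·t^6 - 5·t^5 + t^4 - 5·t^3 + 2·t^2 - t + 1, we substitute t = 2 to get x = 143.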